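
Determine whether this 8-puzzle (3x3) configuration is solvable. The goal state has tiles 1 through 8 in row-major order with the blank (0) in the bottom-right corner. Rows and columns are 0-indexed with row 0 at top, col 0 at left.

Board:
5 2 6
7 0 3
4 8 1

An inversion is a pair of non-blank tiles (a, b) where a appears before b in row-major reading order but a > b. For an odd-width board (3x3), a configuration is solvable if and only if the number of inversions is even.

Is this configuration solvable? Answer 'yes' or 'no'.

Inversions (pairs i<j in row-major order where tile[i] > tile[j] > 0): 14
14 is even, so the puzzle is solvable.

Answer: yes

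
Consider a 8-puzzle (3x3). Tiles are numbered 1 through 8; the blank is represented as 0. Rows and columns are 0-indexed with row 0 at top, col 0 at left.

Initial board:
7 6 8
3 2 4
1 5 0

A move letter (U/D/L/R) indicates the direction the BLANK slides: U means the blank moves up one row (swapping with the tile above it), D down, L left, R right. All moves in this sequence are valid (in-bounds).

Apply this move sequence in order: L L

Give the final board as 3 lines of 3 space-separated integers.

After move 1 (L):
7 6 8
3 2 4
1 0 5

After move 2 (L):
7 6 8
3 2 4
0 1 5

Answer: 7 6 8
3 2 4
0 1 5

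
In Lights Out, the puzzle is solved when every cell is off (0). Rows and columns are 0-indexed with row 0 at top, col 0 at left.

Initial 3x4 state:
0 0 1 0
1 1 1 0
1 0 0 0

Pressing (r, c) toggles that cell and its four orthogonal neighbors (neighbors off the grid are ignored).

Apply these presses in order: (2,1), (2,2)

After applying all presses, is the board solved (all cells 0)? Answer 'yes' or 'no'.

Answer: no

Derivation:
After press 1 at (2,1):
0 0 1 0
1 0 1 0
0 1 1 0

After press 2 at (2,2):
0 0 1 0
1 0 0 0
0 0 0 1

Lights still on: 3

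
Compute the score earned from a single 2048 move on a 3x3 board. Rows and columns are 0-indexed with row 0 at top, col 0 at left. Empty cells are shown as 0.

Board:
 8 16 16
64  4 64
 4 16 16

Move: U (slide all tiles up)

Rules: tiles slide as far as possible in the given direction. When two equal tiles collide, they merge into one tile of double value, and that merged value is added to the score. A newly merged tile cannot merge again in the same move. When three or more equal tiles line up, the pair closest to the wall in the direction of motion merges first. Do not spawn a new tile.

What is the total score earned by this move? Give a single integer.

Answer: 0

Derivation:
Slide up:
col 0: [8, 64, 4] -> [8, 64, 4]  score +0 (running 0)
col 1: [16, 4, 16] -> [16, 4, 16]  score +0 (running 0)
col 2: [16, 64, 16] -> [16, 64, 16]  score +0 (running 0)
Board after move:
 8 16 16
64  4 64
 4 16 16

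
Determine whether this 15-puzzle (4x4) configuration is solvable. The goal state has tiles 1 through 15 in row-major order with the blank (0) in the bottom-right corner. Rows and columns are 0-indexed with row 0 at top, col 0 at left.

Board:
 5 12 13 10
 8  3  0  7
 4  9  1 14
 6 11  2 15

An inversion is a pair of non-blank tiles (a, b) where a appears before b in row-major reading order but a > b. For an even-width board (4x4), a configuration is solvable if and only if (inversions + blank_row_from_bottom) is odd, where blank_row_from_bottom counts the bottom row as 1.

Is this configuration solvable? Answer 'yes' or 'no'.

Inversions: 54
Blank is in row 1 (0-indexed from top), which is row 3 counting from the bottom (bottom = 1).
54 + 3 = 57, which is odd, so the puzzle is solvable.

Answer: yes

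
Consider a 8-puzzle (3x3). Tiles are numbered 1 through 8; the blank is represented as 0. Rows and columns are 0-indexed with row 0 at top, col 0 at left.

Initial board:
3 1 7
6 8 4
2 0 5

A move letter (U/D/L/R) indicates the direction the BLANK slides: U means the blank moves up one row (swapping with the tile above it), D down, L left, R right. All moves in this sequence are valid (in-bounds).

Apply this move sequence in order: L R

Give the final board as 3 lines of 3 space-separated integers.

Answer: 3 1 7
6 8 4
2 0 5

Derivation:
After move 1 (L):
3 1 7
6 8 4
0 2 5

After move 2 (R):
3 1 7
6 8 4
2 0 5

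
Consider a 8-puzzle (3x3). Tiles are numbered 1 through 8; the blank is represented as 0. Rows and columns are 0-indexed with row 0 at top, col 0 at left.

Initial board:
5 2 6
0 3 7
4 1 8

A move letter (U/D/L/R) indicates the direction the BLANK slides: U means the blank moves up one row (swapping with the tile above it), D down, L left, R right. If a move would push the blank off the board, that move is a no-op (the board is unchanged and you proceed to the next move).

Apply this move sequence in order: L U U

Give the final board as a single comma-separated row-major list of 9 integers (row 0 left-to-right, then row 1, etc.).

After move 1 (L):
5 2 6
0 3 7
4 1 8

After move 2 (U):
0 2 6
5 3 7
4 1 8

After move 3 (U):
0 2 6
5 3 7
4 1 8

Answer: 0, 2, 6, 5, 3, 7, 4, 1, 8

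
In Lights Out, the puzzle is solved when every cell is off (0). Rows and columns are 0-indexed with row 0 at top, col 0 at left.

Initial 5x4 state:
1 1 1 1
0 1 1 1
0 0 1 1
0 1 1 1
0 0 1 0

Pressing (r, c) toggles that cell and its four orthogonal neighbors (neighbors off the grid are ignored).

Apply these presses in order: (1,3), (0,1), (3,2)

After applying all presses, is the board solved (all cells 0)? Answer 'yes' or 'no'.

Answer: yes

Derivation:
After press 1 at (1,3):
1 1 1 0
0 1 0 0
0 0 1 0
0 1 1 1
0 0 1 0

After press 2 at (0,1):
0 0 0 0
0 0 0 0
0 0 1 0
0 1 1 1
0 0 1 0

After press 3 at (3,2):
0 0 0 0
0 0 0 0
0 0 0 0
0 0 0 0
0 0 0 0

Lights still on: 0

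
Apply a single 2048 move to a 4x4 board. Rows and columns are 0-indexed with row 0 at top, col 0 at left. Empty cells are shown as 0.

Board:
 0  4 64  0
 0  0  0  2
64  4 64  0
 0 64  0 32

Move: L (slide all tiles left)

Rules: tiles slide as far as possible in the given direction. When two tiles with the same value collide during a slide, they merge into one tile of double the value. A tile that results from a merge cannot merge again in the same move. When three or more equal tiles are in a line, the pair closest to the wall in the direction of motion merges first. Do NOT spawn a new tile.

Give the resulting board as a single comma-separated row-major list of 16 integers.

Slide left:
row 0: [0, 4, 64, 0] -> [4, 64, 0, 0]
row 1: [0, 0, 0, 2] -> [2, 0, 0, 0]
row 2: [64, 4, 64, 0] -> [64, 4, 64, 0]
row 3: [0, 64, 0, 32] -> [64, 32, 0, 0]

Answer: 4, 64, 0, 0, 2, 0, 0, 0, 64, 4, 64, 0, 64, 32, 0, 0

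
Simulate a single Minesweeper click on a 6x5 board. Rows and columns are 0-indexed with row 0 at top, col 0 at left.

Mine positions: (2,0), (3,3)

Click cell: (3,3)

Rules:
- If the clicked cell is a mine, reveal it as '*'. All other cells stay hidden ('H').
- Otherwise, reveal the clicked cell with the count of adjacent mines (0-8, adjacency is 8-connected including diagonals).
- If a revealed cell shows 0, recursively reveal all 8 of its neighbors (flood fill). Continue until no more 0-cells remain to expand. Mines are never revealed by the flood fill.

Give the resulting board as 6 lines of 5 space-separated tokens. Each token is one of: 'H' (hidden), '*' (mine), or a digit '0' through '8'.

H H H H H
H H H H H
H H H H H
H H H * H
H H H H H
H H H H H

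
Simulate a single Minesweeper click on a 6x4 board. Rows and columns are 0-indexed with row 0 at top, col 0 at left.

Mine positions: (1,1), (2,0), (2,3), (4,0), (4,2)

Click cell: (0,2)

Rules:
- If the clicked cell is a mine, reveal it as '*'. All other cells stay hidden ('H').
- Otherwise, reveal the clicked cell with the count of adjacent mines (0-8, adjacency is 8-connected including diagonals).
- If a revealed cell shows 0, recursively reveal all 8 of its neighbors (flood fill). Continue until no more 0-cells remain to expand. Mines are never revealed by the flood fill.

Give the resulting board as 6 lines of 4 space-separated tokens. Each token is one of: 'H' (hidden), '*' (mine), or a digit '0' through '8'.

H H 1 H
H H H H
H H H H
H H H H
H H H H
H H H H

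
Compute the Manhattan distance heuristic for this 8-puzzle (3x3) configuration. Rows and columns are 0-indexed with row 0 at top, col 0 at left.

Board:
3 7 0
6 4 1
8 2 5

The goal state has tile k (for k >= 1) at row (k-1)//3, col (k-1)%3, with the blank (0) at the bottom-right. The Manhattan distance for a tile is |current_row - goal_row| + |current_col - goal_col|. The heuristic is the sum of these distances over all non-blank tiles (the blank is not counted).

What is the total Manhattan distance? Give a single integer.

Tile 3: (0,0)->(0,2) = 2
Tile 7: (0,1)->(2,0) = 3
Tile 6: (1,0)->(1,2) = 2
Tile 4: (1,1)->(1,0) = 1
Tile 1: (1,2)->(0,0) = 3
Tile 8: (2,0)->(2,1) = 1
Tile 2: (2,1)->(0,1) = 2
Tile 5: (2,2)->(1,1) = 2
Sum: 2 + 3 + 2 + 1 + 3 + 1 + 2 + 2 = 16

Answer: 16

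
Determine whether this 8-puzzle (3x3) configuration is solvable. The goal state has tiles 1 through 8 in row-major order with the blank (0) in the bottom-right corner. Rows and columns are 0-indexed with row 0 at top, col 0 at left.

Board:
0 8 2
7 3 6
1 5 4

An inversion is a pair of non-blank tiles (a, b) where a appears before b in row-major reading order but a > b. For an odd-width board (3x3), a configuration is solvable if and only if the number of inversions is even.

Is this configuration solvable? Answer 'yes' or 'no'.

Inversions (pairs i<j in row-major order where tile[i] > tile[j] > 0): 18
18 is even, so the puzzle is solvable.

Answer: yes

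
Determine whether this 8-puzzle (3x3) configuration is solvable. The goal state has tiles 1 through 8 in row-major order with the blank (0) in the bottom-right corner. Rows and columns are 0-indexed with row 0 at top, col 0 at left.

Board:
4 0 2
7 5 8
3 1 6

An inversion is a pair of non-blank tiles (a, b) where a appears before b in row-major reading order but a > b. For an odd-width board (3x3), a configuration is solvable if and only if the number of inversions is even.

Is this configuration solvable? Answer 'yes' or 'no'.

Answer: yes

Derivation:
Inversions (pairs i<j in row-major order where tile[i] > tile[j] > 0): 14
14 is even, so the puzzle is solvable.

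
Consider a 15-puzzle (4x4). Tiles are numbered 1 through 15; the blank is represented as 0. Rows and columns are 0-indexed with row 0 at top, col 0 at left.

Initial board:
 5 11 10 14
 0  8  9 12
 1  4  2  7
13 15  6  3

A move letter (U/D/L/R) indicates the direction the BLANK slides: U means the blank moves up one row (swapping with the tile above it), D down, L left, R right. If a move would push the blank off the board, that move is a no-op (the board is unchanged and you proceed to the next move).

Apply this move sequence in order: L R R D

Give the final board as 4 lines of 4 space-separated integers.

Answer:  5 11 10 14
 8  9  2 12
 1  4  0  7
13 15  6  3

Derivation:
After move 1 (L):
 5 11 10 14
 0  8  9 12
 1  4  2  7
13 15  6  3

After move 2 (R):
 5 11 10 14
 8  0  9 12
 1  4  2  7
13 15  6  3

After move 3 (R):
 5 11 10 14
 8  9  0 12
 1  4  2  7
13 15  6  3

After move 4 (D):
 5 11 10 14
 8  9  2 12
 1  4  0  7
13 15  6  3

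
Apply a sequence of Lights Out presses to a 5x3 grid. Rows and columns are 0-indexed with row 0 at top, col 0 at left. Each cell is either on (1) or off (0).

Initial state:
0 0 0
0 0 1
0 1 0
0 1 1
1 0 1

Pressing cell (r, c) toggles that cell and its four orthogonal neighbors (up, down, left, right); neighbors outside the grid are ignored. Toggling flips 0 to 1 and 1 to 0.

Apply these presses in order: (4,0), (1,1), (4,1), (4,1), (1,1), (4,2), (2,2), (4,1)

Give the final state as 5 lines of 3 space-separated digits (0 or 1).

Answer: 0 0 0
0 0 0
0 0 1
1 0 1
1 1 1

Derivation:
After press 1 at (4,0):
0 0 0
0 0 1
0 1 0
1 1 1
0 1 1

After press 2 at (1,1):
0 1 0
1 1 0
0 0 0
1 1 1
0 1 1

After press 3 at (4,1):
0 1 0
1 1 0
0 0 0
1 0 1
1 0 0

After press 4 at (4,1):
0 1 0
1 1 0
0 0 0
1 1 1
0 1 1

After press 5 at (1,1):
0 0 0
0 0 1
0 1 0
1 1 1
0 1 1

After press 6 at (4,2):
0 0 0
0 0 1
0 1 0
1 1 0
0 0 0

After press 7 at (2,2):
0 0 0
0 0 0
0 0 1
1 1 1
0 0 0

After press 8 at (4,1):
0 0 0
0 0 0
0 0 1
1 0 1
1 1 1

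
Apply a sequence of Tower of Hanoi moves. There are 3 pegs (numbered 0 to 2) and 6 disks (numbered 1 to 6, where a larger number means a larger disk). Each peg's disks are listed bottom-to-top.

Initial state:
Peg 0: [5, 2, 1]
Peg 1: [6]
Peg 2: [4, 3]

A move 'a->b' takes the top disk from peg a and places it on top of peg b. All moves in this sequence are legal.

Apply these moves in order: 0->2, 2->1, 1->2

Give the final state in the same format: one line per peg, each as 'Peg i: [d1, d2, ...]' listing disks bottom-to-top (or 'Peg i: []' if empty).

After move 1 (0->2):
Peg 0: [5, 2]
Peg 1: [6]
Peg 2: [4, 3, 1]

After move 2 (2->1):
Peg 0: [5, 2]
Peg 1: [6, 1]
Peg 2: [4, 3]

After move 3 (1->2):
Peg 0: [5, 2]
Peg 1: [6]
Peg 2: [4, 3, 1]

Answer: Peg 0: [5, 2]
Peg 1: [6]
Peg 2: [4, 3, 1]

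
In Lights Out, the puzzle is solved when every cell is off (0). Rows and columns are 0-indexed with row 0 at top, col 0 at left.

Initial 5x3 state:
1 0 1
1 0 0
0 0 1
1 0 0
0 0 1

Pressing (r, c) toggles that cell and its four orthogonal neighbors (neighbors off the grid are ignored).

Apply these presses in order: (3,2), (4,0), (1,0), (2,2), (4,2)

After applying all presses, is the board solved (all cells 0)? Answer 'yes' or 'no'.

Answer: no

Derivation:
After press 1 at (3,2):
1 0 1
1 0 0
0 0 0
1 1 1
0 0 0

After press 2 at (4,0):
1 0 1
1 0 0
0 0 0
0 1 1
1 1 0

After press 3 at (1,0):
0 0 1
0 1 0
1 0 0
0 1 1
1 1 0

After press 4 at (2,2):
0 0 1
0 1 1
1 1 1
0 1 0
1 1 0

After press 5 at (4,2):
0 0 1
0 1 1
1 1 1
0 1 1
1 0 1

Lights still on: 10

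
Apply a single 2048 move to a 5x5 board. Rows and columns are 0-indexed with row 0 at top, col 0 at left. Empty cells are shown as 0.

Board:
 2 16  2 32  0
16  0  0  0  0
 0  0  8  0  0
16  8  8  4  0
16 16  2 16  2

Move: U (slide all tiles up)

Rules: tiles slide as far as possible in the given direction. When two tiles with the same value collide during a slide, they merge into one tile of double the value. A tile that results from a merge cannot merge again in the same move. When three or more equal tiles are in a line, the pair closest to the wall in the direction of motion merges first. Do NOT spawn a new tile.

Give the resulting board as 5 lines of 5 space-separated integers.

Slide up:
col 0: [2, 16, 0, 16, 16] -> [2, 32, 16, 0, 0]
col 1: [16, 0, 0, 8, 16] -> [16, 8, 16, 0, 0]
col 2: [2, 0, 8, 8, 2] -> [2, 16, 2, 0, 0]
col 3: [32, 0, 0, 4, 16] -> [32, 4, 16, 0, 0]
col 4: [0, 0, 0, 0, 2] -> [2, 0, 0, 0, 0]

Answer:  2 16  2 32  2
32  8 16  4  0
16 16  2 16  0
 0  0  0  0  0
 0  0  0  0  0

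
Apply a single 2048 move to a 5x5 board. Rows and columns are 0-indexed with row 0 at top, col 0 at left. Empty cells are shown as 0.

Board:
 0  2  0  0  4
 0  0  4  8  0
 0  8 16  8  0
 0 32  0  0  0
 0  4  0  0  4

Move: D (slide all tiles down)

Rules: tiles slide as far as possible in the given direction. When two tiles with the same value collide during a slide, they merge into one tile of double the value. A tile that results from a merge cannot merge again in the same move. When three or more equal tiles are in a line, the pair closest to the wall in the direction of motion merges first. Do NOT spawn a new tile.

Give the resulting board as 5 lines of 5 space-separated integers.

Slide down:
col 0: [0, 0, 0, 0, 0] -> [0, 0, 0, 0, 0]
col 1: [2, 0, 8, 32, 4] -> [0, 2, 8, 32, 4]
col 2: [0, 4, 16, 0, 0] -> [0, 0, 0, 4, 16]
col 3: [0, 8, 8, 0, 0] -> [0, 0, 0, 0, 16]
col 4: [4, 0, 0, 0, 4] -> [0, 0, 0, 0, 8]

Answer:  0  0  0  0  0
 0  2  0  0  0
 0  8  0  0  0
 0 32  4  0  0
 0  4 16 16  8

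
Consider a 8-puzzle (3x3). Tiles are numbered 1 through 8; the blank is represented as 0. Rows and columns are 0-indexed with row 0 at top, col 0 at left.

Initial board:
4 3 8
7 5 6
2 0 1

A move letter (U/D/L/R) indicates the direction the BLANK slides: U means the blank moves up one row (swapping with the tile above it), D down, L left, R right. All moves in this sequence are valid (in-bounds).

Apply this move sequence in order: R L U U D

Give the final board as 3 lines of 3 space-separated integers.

Answer: 4 3 8
7 0 6
2 5 1

Derivation:
After move 1 (R):
4 3 8
7 5 6
2 1 0

After move 2 (L):
4 3 8
7 5 6
2 0 1

After move 3 (U):
4 3 8
7 0 6
2 5 1

After move 4 (U):
4 0 8
7 3 6
2 5 1

After move 5 (D):
4 3 8
7 0 6
2 5 1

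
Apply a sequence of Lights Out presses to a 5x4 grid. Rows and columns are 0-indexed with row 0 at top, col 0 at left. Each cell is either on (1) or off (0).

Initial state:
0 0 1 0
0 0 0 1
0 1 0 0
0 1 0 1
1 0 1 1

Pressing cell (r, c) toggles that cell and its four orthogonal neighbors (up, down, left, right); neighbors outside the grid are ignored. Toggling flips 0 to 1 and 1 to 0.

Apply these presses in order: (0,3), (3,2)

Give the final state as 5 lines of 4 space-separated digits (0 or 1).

After press 1 at (0,3):
0 0 0 1
0 0 0 0
0 1 0 0
0 1 0 1
1 0 1 1

After press 2 at (3,2):
0 0 0 1
0 0 0 0
0 1 1 0
0 0 1 0
1 0 0 1

Answer: 0 0 0 1
0 0 0 0
0 1 1 0
0 0 1 0
1 0 0 1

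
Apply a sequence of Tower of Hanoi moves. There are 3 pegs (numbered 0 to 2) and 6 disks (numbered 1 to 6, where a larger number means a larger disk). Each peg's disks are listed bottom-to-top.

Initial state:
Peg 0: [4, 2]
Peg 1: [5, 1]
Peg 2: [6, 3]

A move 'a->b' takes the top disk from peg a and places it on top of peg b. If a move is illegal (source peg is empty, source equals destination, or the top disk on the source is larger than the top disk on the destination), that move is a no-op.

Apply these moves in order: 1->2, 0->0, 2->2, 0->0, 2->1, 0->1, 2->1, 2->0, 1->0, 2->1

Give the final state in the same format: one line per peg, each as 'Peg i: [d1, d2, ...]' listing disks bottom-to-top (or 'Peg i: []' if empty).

Answer: Peg 0: [4, 2, 1]
Peg 1: [5, 3]
Peg 2: [6]

Derivation:
After move 1 (1->2):
Peg 0: [4, 2]
Peg 1: [5]
Peg 2: [6, 3, 1]

After move 2 (0->0):
Peg 0: [4, 2]
Peg 1: [5]
Peg 2: [6, 3, 1]

After move 3 (2->2):
Peg 0: [4, 2]
Peg 1: [5]
Peg 2: [6, 3, 1]

After move 4 (0->0):
Peg 0: [4, 2]
Peg 1: [5]
Peg 2: [6, 3, 1]

After move 5 (2->1):
Peg 0: [4, 2]
Peg 1: [5, 1]
Peg 2: [6, 3]

After move 6 (0->1):
Peg 0: [4, 2]
Peg 1: [5, 1]
Peg 2: [6, 3]

After move 7 (2->1):
Peg 0: [4, 2]
Peg 1: [5, 1]
Peg 2: [6, 3]

After move 8 (2->0):
Peg 0: [4, 2]
Peg 1: [5, 1]
Peg 2: [6, 3]

After move 9 (1->0):
Peg 0: [4, 2, 1]
Peg 1: [5]
Peg 2: [6, 3]

After move 10 (2->1):
Peg 0: [4, 2, 1]
Peg 1: [5, 3]
Peg 2: [6]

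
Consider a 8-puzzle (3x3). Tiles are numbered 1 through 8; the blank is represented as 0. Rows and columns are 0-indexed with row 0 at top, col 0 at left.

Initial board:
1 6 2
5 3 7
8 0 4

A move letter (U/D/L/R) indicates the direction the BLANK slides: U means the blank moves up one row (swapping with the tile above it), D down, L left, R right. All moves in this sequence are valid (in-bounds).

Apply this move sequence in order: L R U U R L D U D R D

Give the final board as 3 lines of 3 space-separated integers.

Answer: 1 6 2
5 7 4
8 3 0

Derivation:
After move 1 (L):
1 6 2
5 3 7
0 8 4

After move 2 (R):
1 6 2
5 3 7
8 0 4

After move 3 (U):
1 6 2
5 0 7
8 3 4

After move 4 (U):
1 0 2
5 6 7
8 3 4

After move 5 (R):
1 2 0
5 6 7
8 3 4

After move 6 (L):
1 0 2
5 6 7
8 3 4

After move 7 (D):
1 6 2
5 0 7
8 3 4

After move 8 (U):
1 0 2
5 6 7
8 3 4

After move 9 (D):
1 6 2
5 0 7
8 3 4

After move 10 (R):
1 6 2
5 7 0
8 3 4

After move 11 (D):
1 6 2
5 7 4
8 3 0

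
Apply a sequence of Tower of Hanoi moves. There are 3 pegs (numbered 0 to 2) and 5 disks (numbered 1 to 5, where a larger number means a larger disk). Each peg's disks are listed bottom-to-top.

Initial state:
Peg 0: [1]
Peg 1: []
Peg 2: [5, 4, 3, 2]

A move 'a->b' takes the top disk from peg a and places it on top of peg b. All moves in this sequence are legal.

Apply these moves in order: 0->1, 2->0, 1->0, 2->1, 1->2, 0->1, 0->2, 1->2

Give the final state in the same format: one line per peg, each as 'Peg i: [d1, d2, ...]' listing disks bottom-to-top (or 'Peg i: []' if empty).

After move 1 (0->1):
Peg 0: []
Peg 1: [1]
Peg 2: [5, 4, 3, 2]

After move 2 (2->0):
Peg 0: [2]
Peg 1: [1]
Peg 2: [5, 4, 3]

After move 3 (1->0):
Peg 0: [2, 1]
Peg 1: []
Peg 2: [5, 4, 3]

After move 4 (2->1):
Peg 0: [2, 1]
Peg 1: [3]
Peg 2: [5, 4]

After move 5 (1->2):
Peg 0: [2, 1]
Peg 1: []
Peg 2: [5, 4, 3]

After move 6 (0->1):
Peg 0: [2]
Peg 1: [1]
Peg 2: [5, 4, 3]

After move 7 (0->2):
Peg 0: []
Peg 1: [1]
Peg 2: [5, 4, 3, 2]

After move 8 (1->2):
Peg 0: []
Peg 1: []
Peg 2: [5, 4, 3, 2, 1]

Answer: Peg 0: []
Peg 1: []
Peg 2: [5, 4, 3, 2, 1]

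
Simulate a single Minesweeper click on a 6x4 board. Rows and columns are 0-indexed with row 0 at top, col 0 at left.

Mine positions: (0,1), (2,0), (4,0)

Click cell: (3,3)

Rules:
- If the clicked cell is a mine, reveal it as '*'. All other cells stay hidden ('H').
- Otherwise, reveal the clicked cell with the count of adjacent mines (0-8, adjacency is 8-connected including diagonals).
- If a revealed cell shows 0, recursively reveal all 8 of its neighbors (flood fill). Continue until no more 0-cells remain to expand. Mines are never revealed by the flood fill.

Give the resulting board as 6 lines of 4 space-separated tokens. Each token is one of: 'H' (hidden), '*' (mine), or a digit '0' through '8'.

H H 1 0
H 2 1 0
H 1 0 0
H 2 0 0
H 1 0 0
H 1 0 0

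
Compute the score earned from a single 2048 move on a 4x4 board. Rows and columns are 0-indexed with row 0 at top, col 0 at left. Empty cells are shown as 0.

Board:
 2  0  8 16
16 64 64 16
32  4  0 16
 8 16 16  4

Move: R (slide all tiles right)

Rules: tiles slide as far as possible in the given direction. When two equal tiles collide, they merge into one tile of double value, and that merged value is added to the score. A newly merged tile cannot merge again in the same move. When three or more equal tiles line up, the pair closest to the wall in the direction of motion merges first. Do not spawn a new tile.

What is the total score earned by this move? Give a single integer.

Slide right:
row 0: [2, 0, 8, 16] -> [0, 2, 8, 16]  score +0 (running 0)
row 1: [16, 64, 64, 16] -> [0, 16, 128, 16]  score +128 (running 128)
row 2: [32, 4, 0, 16] -> [0, 32, 4, 16]  score +0 (running 128)
row 3: [8, 16, 16, 4] -> [0, 8, 32, 4]  score +32 (running 160)
Board after move:
  0   2   8  16
  0  16 128  16
  0  32   4  16
  0   8  32   4

Answer: 160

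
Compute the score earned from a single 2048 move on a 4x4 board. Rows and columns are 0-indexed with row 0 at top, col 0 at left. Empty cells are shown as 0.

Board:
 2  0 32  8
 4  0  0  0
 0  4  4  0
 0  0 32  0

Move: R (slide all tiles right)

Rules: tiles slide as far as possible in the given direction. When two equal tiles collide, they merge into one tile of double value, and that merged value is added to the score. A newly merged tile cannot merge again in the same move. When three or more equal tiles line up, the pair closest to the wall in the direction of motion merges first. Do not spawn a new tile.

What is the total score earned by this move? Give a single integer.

Answer: 8

Derivation:
Slide right:
row 0: [2, 0, 32, 8] -> [0, 2, 32, 8]  score +0 (running 0)
row 1: [4, 0, 0, 0] -> [0, 0, 0, 4]  score +0 (running 0)
row 2: [0, 4, 4, 0] -> [0, 0, 0, 8]  score +8 (running 8)
row 3: [0, 0, 32, 0] -> [0, 0, 0, 32]  score +0 (running 8)
Board after move:
 0  2 32  8
 0  0  0  4
 0  0  0  8
 0  0  0 32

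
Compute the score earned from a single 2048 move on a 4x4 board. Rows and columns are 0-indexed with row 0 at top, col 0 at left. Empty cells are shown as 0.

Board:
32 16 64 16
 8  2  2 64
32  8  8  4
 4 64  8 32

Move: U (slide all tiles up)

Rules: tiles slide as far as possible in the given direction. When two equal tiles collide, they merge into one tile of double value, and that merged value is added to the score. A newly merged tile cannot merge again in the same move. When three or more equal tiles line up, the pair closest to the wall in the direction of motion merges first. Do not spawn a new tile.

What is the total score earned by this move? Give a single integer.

Slide up:
col 0: [32, 8, 32, 4] -> [32, 8, 32, 4]  score +0 (running 0)
col 1: [16, 2, 8, 64] -> [16, 2, 8, 64]  score +0 (running 0)
col 2: [64, 2, 8, 8] -> [64, 2, 16, 0]  score +16 (running 16)
col 3: [16, 64, 4, 32] -> [16, 64, 4, 32]  score +0 (running 16)
Board after move:
32 16 64 16
 8  2  2 64
32  8 16  4
 4 64  0 32

Answer: 16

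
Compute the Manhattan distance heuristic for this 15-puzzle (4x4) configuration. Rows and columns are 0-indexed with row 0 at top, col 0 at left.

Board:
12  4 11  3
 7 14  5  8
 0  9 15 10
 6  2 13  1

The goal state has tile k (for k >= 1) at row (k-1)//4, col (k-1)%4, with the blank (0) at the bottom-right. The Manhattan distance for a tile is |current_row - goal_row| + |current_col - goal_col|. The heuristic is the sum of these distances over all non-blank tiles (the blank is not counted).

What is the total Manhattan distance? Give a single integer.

Answer: 34

Derivation:
Tile 12: at (0,0), goal (2,3), distance |0-2|+|0-3| = 5
Tile 4: at (0,1), goal (0,3), distance |0-0|+|1-3| = 2
Tile 11: at (0,2), goal (2,2), distance |0-2|+|2-2| = 2
Tile 3: at (0,3), goal (0,2), distance |0-0|+|3-2| = 1
Tile 7: at (1,0), goal (1,2), distance |1-1|+|0-2| = 2
Tile 14: at (1,1), goal (3,1), distance |1-3|+|1-1| = 2
Tile 5: at (1,2), goal (1,0), distance |1-1|+|2-0| = 2
Tile 8: at (1,3), goal (1,3), distance |1-1|+|3-3| = 0
Tile 9: at (2,1), goal (2,0), distance |2-2|+|1-0| = 1
Tile 15: at (2,2), goal (3,2), distance |2-3|+|2-2| = 1
Tile 10: at (2,3), goal (2,1), distance |2-2|+|3-1| = 2
Tile 6: at (3,0), goal (1,1), distance |3-1|+|0-1| = 3
Tile 2: at (3,1), goal (0,1), distance |3-0|+|1-1| = 3
Tile 13: at (3,2), goal (3,0), distance |3-3|+|2-0| = 2
Tile 1: at (3,3), goal (0,0), distance |3-0|+|3-0| = 6
Sum: 5 + 2 + 2 + 1 + 2 + 2 + 2 + 0 + 1 + 1 + 2 + 3 + 3 + 2 + 6 = 34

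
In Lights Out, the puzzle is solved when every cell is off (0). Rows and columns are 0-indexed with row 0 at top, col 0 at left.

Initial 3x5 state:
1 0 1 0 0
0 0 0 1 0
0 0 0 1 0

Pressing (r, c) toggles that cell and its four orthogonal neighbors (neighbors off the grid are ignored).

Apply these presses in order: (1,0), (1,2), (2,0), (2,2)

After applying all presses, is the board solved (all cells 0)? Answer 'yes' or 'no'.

Answer: yes

Derivation:
After press 1 at (1,0):
0 0 1 0 0
1 1 0 1 0
1 0 0 1 0

After press 2 at (1,2):
0 0 0 0 0
1 0 1 0 0
1 0 1 1 0

After press 3 at (2,0):
0 0 0 0 0
0 0 1 0 0
0 1 1 1 0

After press 4 at (2,2):
0 0 0 0 0
0 0 0 0 0
0 0 0 0 0

Lights still on: 0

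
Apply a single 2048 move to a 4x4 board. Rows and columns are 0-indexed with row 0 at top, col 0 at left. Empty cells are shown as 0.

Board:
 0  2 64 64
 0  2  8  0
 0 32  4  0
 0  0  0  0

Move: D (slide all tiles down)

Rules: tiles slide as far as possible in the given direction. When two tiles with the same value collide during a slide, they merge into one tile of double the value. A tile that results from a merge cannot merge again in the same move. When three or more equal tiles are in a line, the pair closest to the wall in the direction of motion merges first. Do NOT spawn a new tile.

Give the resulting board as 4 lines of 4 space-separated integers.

Slide down:
col 0: [0, 0, 0, 0] -> [0, 0, 0, 0]
col 1: [2, 2, 32, 0] -> [0, 0, 4, 32]
col 2: [64, 8, 4, 0] -> [0, 64, 8, 4]
col 3: [64, 0, 0, 0] -> [0, 0, 0, 64]

Answer:  0  0  0  0
 0  0 64  0
 0  4  8  0
 0 32  4 64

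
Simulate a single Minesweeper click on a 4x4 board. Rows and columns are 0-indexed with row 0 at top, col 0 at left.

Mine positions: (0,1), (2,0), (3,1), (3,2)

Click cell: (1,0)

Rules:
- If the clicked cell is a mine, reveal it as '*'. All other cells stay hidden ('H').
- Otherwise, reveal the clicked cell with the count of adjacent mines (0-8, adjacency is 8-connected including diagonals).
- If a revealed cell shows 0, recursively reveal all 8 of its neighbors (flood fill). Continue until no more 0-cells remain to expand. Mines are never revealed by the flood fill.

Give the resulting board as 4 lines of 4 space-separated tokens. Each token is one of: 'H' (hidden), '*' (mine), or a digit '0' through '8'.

H H H H
2 H H H
H H H H
H H H H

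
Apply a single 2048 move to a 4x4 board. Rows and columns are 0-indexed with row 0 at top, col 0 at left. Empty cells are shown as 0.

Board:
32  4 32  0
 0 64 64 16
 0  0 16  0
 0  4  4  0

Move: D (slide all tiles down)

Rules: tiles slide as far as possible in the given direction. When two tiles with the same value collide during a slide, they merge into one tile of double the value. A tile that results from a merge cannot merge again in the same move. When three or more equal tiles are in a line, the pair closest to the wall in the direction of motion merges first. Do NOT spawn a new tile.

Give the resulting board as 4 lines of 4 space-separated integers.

Answer:  0  0 32  0
 0  4 64  0
 0 64 16  0
32  4  4 16

Derivation:
Slide down:
col 0: [32, 0, 0, 0] -> [0, 0, 0, 32]
col 1: [4, 64, 0, 4] -> [0, 4, 64, 4]
col 2: [32, 64, 16, 4] -> [32, 64, 16, 4]
col 3: [0, 16, 0, 0] -> [0, 0, 0, 16]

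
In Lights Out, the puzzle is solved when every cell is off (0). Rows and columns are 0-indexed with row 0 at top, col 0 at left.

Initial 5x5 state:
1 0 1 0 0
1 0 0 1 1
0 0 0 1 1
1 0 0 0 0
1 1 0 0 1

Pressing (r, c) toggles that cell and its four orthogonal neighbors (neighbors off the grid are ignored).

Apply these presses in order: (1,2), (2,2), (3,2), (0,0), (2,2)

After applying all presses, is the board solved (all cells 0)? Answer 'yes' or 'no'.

Answer: no

Derivation:
After press 1 at (1,2):
1 0 0 0 0
1 1 1 0 1
0 0 1 1 1
1 0 0 0 0
1 1 0 0 1

After press 2 at (2,2):
1 0 0 0 0
1 1 0 0 1
0 1 0 0 1
1 0 1 0 0
1 1 0 0 1

After press 3 at (3,2):
1 0 0 0 0
1 1 0 0 1
0 1 1 0 1
1 1 0 1 0
1 1 1 0 1

After press 4 at (0,0):
0 1 0 0 0
0 1 0 0 1
0 1 1 0 1
1 1 0 1 0
1 1 1 0 1

After press 5 at (2,2):
0 1 0 0 0
0 1 1 0 1
0 0 0 1 1
1 1 1 1 0
1 1 1 0 1

Lights still on: 14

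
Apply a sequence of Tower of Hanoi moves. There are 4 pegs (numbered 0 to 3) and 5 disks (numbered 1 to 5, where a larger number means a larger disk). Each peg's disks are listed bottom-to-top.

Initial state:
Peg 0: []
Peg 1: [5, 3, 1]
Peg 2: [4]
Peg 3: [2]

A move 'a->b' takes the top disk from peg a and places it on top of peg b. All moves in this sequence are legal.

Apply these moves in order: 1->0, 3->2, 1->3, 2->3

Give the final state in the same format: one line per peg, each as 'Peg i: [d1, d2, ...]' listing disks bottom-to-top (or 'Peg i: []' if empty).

After move 1 (1->0):
Peg 0: [1]
Peg 1: [5, 3]
Peg 2: [4]
Peg 3: [2]

After move 2 (3->2):
Peg 0: [1]
Peg 1: [5, 3]
Peg 2: [4, 2]
Peg 3: []

After move 3 (1->3):
Peg 0: [1]
Peg 1: [5]
Peg 2: [4, 2]
Peg 3: [3]

After move 4 (2->3):
Peg 0: [1]
Peg 1: [5]
Peg 2: [4]
Peg 3: [3, 2]

Answer: Peg 0: [1]
Peg 1: [5]
Peg 2: [4]
Peg 3: [3, 2]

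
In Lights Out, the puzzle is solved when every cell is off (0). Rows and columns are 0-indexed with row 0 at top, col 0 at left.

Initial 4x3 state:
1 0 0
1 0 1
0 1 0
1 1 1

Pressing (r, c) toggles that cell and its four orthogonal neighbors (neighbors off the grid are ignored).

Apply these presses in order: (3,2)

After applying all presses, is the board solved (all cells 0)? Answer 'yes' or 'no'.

Answer: no

Derivation:
After press 1 at (3,2):
1 0 0
1 0 1
0 1 1
1 0 0

Lights still on: 6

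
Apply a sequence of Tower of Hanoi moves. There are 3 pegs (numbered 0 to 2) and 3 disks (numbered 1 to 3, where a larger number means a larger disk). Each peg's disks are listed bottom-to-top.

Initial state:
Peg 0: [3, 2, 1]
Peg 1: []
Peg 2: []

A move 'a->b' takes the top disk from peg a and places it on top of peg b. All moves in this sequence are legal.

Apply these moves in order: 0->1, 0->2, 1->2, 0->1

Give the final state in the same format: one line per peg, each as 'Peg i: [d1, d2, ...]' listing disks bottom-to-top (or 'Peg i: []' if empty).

Answer: Peg 0: []
Peg 1: [3]
Peg 2: [2, 1]

Derivation:
After move 1 (0->1):
Peg 0: [3, 2]
Peg 1: [1]
Peg 2: []

After move 2 (0->2):
Peg 0: [3]
Peg 1: [1]
Peg 2: [2]

After move 3 (1->2):
Peg 0: [3]
Peg 1: []
Peg 2: [2, 1]

After move 4 (0->1):
Peg 0: []
Peg 1: [3]
Peg 2: [2, 1]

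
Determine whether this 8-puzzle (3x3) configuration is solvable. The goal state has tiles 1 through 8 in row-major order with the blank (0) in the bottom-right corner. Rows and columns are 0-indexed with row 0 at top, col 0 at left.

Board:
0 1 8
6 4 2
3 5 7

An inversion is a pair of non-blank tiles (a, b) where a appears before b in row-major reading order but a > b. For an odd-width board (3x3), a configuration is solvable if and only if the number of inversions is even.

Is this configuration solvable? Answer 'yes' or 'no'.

Inversions (pairs i<j in row-major order where tile[i] > tile[j] > 0): 12
12 is even, so the puzzle is solvable.

Answer: yes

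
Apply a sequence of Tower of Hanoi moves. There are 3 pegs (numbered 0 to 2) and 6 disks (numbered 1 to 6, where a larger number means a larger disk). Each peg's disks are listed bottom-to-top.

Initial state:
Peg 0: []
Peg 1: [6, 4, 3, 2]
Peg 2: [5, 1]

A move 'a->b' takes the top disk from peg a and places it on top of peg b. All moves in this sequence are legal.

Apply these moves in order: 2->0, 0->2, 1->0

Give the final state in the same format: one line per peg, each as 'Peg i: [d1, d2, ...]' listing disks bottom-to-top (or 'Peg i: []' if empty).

After move 1 (2->0):
Peg 0: [1]
Peg 1: [6, 4, 3, 2]
Peg 2: [5]

After move 2 (0->2):
Peg 0: []
Peg 1: [6, 4, 3, 2]
Peg 2: [5, 1]

After move 3 (1->0):
Peg 0: [2]
Peg 1: [6, 4, 3]
Peg 2: [5, 1]

Answer: Peg 0: [2]
Peg 1: [6, 4, 3]
Peg 2: [5, 1]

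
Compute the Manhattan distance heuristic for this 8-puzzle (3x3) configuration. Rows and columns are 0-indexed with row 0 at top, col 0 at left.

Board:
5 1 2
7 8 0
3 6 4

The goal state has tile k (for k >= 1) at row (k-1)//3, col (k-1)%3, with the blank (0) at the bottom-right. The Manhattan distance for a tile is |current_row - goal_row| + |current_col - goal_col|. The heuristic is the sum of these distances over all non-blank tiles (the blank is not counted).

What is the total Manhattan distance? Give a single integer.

Tile 5: at (0,0), goal (1,1), distance |0-1|+|0-1| = 2
Tile 1: at (0,1), goal (0,0), distance |0-0|+|1-0| = 1
Tile 2: at (0,2), goal (0,1), distance |0-0|+|2-1| = 1
Tile 7: at (1,0), goal (2,0), distance |1-2|+|0-0| = 1
Tile 8: at (1,1), goal (2,1), distance |1-2|+|1-1| = 1
Tile 3: at (2,0), goal (0,2), distance |2-0|+|0-2| = 4
Tile 6: at (2,1), goal (1,2), distance |2-1|+|1-2| = 2
Tile 4: at (2,2), goal (1,0), distance |2-1|+|2-0| = 3
Sum: 2 + 1 + 1 + 1 + 1 + 4 + 2 + 3 = 15

Answer: 15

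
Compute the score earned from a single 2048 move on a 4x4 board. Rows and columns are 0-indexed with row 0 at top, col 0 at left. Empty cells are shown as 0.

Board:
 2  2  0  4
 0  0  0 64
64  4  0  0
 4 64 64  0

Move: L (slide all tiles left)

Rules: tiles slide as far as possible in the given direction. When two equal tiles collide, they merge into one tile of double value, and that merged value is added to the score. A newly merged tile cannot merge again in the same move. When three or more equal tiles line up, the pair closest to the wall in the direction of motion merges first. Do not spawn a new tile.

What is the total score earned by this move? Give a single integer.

Answer: 132

Derivation:
Slide left:
row 0: [2, 2, 0, 4] -> [4, 4, 0, 0]  score +4 (running 4)
row 1: [0, 0, 0, 64] -> [64, 0, 0, 0]  score +0 (running 4)
row 2: [64, 4, 0, 0] -> [64, 4, 0, 0]  score +0 (running 4)
row 3: [4, 64, 64, 0] -> [4, 128, 0, 0]  score +128 (running 132)
Board after move:
  4   4   0   0
 64   0   0   0
 64   4   0   0
  4 128   0   0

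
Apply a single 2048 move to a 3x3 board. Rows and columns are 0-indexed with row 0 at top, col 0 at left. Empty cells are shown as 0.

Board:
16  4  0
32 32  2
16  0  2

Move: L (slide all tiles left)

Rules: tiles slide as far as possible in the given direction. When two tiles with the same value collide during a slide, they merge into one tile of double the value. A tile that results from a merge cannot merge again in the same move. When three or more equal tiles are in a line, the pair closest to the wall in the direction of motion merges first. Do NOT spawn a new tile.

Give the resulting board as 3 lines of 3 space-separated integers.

Slide left:
row 0: [16, 4, 0] -> [16, 4, 0]
row 1: [32, 32, 2] -> [64, 2, 0]
row 2: [16, 0, 2] -> [16, 2, 0]

Answer: 16  4  0
64  2  0
16  2  0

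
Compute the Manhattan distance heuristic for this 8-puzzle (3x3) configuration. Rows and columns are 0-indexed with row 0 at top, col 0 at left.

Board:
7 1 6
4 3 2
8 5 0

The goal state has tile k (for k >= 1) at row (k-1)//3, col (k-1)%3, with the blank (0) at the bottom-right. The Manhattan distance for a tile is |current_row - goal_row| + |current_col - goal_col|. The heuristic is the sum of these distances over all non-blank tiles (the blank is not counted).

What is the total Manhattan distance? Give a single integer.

Answer: 10

Derivation:
Tile 7: at (0,0), goal (2,0), distance |0-2|+|0-0| = 2
Tile 1: at (0,1), goal (0,0), distance |0-0|+|1-0| = 1
Tile 6: at (0,2), goal (1,2), distance |0-1|+|2-2| = 1
Tile 4: at (1,0), goal (1,0), distance |1-1|+|0-0| = 0
Tile 3: at (1,1), goal (0,2), distance |1-0|+|1-2| = 2
Tile 2: at (1,2), goal (0,1), distance |1-0|+|2-1| = 2
Tile 8: at (2,0), goal (2,1), distance |2-2|+|0-1| = 1
Tile 5: at (2,1), goal (1,1), distance |2-1|+|1-1| = 1
Sum: 2 + 1 + 1 + 0 + 2 + 2 + 1 + 1 = 10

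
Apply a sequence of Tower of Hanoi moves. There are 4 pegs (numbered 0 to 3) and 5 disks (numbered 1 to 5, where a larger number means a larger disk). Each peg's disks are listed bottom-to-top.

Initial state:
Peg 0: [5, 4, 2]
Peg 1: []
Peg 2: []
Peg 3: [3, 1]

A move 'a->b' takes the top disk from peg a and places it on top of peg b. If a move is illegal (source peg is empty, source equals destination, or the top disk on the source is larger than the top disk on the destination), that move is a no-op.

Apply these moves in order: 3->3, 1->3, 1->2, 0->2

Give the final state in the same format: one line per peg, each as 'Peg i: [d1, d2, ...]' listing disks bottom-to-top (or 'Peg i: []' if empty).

After move 1 (3->3):
Peg 0: [5, 4, 2]
Peg 1: []
Peg 2: []
Peg 3: [3, 1]

After move 2 (1->3):
Peg 0: [5, 4, 2]
Peg 1: []
Peg 2: []
Peg 3: [3, 1]

After move 3 (1->2):
Peg 0: [5, 4, 2]
Peg 1: []
Peg 2: []
Peg 3: [3, 1]

After move 4 (0->2):
Peg 0: [5, 4]
Peg 1: []
Peg 2: [2]
Peg 3: [3, 1]

Answer: Peg 0: [5, 4]
Peg 1: []
Peg 2: [2]
Peg 3: [3, 1]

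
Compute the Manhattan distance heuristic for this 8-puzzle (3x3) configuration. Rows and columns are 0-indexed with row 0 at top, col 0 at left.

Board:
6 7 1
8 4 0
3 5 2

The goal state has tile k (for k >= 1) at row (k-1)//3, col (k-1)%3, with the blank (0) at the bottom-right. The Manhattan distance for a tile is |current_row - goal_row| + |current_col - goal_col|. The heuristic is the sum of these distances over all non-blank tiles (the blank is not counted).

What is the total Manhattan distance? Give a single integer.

Tile 6: at (0,0), goal (1,2), distance |0-1|+|0-2| = 3
Tile 7: at (0,1), goal (2,0), distance |0-2|+|1-0| = 3
Tile 1: at (0,2), goal (0,0), distance |0-0|+|2-0| = 2
Tile 8: at (1,0), goal (2,1), distance |1-2|+|0-1| = 2
Tile 4: at (1,1), goal (1,0), distance |1-1|+|1-0| = 1
Tile 3: at (2,0), goal (0,2), distance |2-0|+|0-2| = 4
Tile 5: at (2,1), goal (1,1), distance |2-1|+|1-1| = 1
Tile 2: at (2,2), goal (0,1), distance |2-0|+|2-1| = 3
Sum: 3 + 3 + 2 + 2 + 1 + 4 + 1 + 3 = 19

Answer: 19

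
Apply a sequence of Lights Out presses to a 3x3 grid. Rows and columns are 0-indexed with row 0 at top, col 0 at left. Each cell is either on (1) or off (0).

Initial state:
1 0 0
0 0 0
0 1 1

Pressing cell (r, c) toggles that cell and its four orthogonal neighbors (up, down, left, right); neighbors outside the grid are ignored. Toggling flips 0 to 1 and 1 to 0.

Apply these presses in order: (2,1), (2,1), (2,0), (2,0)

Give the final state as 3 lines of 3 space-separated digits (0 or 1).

After press 1 at (2,1):
1 0 0
0 1 0
1 0 0

After press 2 at (2,1):
1 0 0
0 0 0
0 1 1

After press 3 at (2,0):
1 0 0
1 0 0
1 0 1

After press 4 at (2,0):
1 0 0
0 0 0
0 1 1

Answer: 1 0 0
0 0 0
0 1 1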